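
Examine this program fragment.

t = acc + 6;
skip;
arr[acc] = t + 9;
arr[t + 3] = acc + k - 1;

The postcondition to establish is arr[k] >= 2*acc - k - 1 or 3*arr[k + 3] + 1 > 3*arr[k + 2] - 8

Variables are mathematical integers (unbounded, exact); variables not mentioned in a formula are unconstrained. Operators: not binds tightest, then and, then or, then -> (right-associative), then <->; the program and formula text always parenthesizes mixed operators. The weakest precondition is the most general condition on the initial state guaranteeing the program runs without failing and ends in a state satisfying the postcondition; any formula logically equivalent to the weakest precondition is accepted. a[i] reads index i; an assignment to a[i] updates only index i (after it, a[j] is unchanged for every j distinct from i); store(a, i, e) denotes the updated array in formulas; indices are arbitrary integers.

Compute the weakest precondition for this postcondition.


Working backward. After the program, the postcondition arr[k] >= 2*acc - k - 1 or 3*arr[k + 3] + 1 > 3*arr[k + 2] - 8 must hold; in canonical form it is arr[k] + k >= 2*acc - 1 or 3*arr[k + 3] > 3*arr[k + 2] - 9.
Before arr[t + 3] := acc + k - 1: store(arr, t + 3, acc + k - 1)[k] + k >= 2*acc - 1 or 3*store(arr, t + 3, acc + k - 1)[k + 3] > 3*store(arr, t + 3, acc + k - 1)[k + 2] - 9
Before arr[acc] := t + 9: store(store(arr, acc, t + 9), t + 3, acc + k - 1)[k] + k >= 2*acc - 1 or 3*store(store(arr, acc, t + 9), t + 3, acc + k - 1)[k + 3] > 3*store(store(arr, acc, t + 9), t + 3, acc + k - 1)[k + 2] - 9
Before skip: store(store(arr, acc, t + 9), t + 3, acc + k - 1)[k] + k >= 2*acc - 1 or 3*store(store(arr, acc, t + 9), t + 3, acc + k - 1)[k + 3] > 3*store(store(arr, acc, t + 9), t + 3, acc + k - 1)[k + 2] - 9
Before t := acc + 6: store(store(arr, acc, acc + 15), acc + 9, acc + k - 1)[k] + k >= 2*acc - 1 or 3*store(store(arr, acc, acc + 15), acc + 9, acc + k - 1)[k + 3] > 3*store(store(arr, acc, acc + 15), acc + 9, acc + k - 1)[k + 2] - 9
Answer: WP = store(store(arr, acc, acc + 15), acc + 9, acc + k - 1)[k] + k >= 2*acc - 1 or 3*store(store(arr, acc, acc + 15), acc + 9, acc + k - 1)[k + 3] > 3*store(store(arr, acc, acc + 15), acc + 9, acc + k - 1)[k + 2] - 9


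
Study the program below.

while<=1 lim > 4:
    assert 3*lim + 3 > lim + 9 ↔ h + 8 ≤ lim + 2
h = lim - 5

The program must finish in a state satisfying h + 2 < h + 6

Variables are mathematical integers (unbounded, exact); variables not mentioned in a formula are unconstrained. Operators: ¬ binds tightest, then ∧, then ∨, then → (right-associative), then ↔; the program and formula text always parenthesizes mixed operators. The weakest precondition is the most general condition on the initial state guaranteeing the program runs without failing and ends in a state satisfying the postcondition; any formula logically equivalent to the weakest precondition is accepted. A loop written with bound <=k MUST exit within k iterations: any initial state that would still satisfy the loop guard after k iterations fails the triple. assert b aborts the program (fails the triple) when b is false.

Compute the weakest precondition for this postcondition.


Working backward. After the program, the postcondition h + 2 < h + 6 must hold; in canonical form it is true.
Before h := lim - 5: true
Before the loop (bound <=1), unroll the exhaustion recursion (WP_0 = exit-now case; WP_j = one more guarded iteration, up to j = 1):
  WP_0: ¬(lim > 4)
  WP_1: lim > 4 → ((2*lim > 6 ↔ h ≤ lim - 6) ∧ (¬(lim > 4)))
So before the loop: lim > 4 → ((2*lim > 6 ↔ h ≤ lim - 6) ∧ (¬(lim > 4)))
Answer: WP = lim > 4 → ((2*lim > 6 ↔ h ≤ lim - 6) ∧ (¬(lim > 4)))


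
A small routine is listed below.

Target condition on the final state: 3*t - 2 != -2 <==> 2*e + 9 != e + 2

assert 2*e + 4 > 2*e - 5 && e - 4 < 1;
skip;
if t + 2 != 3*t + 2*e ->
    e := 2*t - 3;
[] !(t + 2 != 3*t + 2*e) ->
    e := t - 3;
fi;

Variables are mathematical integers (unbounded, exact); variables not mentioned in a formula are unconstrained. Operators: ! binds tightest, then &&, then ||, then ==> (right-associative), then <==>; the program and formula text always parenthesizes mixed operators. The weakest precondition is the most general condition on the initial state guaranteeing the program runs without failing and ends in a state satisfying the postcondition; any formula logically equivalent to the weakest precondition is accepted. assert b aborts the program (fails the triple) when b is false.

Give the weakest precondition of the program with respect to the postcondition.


Working backward. After the program, the postcondition 3*t - 2 != -2 <==> 2*e + 9 != e + 2 must hold; in canonical form it is 3*t != 0 <==> e != -7.
Then branch requires 3*t != 0 <==> 2*t != -4; else branch requires 3*t != 0 <==> t != -4.
Before the if: (2*e + 2*t != 2 ==> (3*t != 0 <==> 2*t != -4)) && ((!(2*e + 2*t != 2)) ==> (3*t != 0 <==> t != -4))
Before skip: (2*e + 2*t != 2 ==> (3*t != 0 <==> 2*t != -4)) && ((!(2*e + 2*t != 2)) ==> (3*t != 0 <==> t != -4))
Before assert 2*e + 4 > 2*e - 5 && e - 4 < 1: e < 5 && (2*e + 2*t != 2 ==> (3*t != 0 <==> 2*t != -4)) && ((!(2*e + 2*t != 2)) ==> (3*t != 0 <==> t != -4))
Answer: WP = e < 5 && (2*e + 2*t != 2 ==> (3*t != 0 <==> 2*t != -4)) && ((!(2*e + 2*t != 2)) ==> (3*t != 0 <==> t != -4))


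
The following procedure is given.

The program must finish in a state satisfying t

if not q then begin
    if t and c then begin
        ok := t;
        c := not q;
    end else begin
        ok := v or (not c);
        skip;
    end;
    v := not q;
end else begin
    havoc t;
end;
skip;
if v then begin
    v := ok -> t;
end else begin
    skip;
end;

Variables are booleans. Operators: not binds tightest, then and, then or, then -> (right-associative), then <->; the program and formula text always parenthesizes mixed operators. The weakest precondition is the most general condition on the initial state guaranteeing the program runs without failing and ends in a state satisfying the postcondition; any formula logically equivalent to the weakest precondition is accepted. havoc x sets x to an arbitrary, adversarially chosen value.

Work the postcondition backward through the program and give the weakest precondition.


Working backward. After the program, t must hold.
Then branch requires t; else branch requires t.
Before the if: (v -> t) and ((not v) -> t)
Before skip: (v -> t) and ((not v) -> t)
Then branch requires ((t and c) -> (((not q) -> t) and (q -> t))) and ((not (t and c)) -> (((not q) -> t) and (q -> t))); else branch requires false.
Before the if: ((not q) -> (((t and c) -> (((not q) -> t) and (q -> t))) and ((not (t and c)) -> (((not q) -> t) and (q -> t))))) and (not q)
Answer: WP = ((not q) -> (((t and c) -> (((not q) -> t) and (q -> t))) and ((not (t and c)) -> (((not q) -> t) and (q -> t))))) and (not q)


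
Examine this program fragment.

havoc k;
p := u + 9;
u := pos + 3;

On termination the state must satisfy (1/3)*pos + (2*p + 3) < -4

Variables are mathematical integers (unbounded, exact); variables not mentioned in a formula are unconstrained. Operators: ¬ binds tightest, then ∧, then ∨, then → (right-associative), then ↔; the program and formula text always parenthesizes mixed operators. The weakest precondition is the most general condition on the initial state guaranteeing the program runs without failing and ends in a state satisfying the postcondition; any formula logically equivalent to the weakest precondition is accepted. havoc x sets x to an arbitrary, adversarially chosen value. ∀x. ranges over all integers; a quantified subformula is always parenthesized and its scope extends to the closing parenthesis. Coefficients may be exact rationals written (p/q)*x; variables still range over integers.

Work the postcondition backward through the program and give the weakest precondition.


Working backward. After the program, the postcondition (1/3)*pos + (2*p + 3) < -4 must hold; in canonical form it is 2*p + (1/3)*pos < -7.
Before u := pos + 3: 2*p + (1/3)*pos < -7
Before p := u + 9: (1/3)*pos + 2*u < -25
Before havoc k: (1/3)*pos + 2*u < -25
Answer: WP = (1/3)*pos + 2*u < -25


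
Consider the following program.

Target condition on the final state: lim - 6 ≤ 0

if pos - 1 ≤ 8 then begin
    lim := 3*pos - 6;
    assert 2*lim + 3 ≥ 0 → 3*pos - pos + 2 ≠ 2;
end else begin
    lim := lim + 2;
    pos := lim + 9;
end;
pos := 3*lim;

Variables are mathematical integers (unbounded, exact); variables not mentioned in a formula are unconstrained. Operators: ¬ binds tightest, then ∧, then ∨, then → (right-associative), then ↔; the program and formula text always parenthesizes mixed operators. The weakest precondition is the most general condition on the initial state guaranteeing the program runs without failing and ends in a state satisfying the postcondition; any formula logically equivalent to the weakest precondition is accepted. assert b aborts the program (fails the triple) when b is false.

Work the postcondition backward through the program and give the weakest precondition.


Working backward. After the program, the postcondition lim - 6 ≤ 0 must hold; in canonical form it is lim ≤ 6.
Before pos := 3*lim: lim ≤ 6
Then branch requires (6*pos ≥ 9 → 2*pos ≠ 0) ∧ 3*pos ≤ 12; else branch requires lim ≤ 4.
Before the if: (pos ≤ 9 → ((6*pos ≥ 9 → 2*pos ≠ 0) ∧ 3*pos ≤ 12)) ∧ ((¬(pos ≤ 9)) → lim ≤ 4)
Answer: WP = (pos ≤ 9 → ((6*pos ≥ 9 → 2*pos ≠ 0) ∧ 3*pos ≤ 12)) ∧ ((¬(pos ≤ 9)) → lim ≤ 4)


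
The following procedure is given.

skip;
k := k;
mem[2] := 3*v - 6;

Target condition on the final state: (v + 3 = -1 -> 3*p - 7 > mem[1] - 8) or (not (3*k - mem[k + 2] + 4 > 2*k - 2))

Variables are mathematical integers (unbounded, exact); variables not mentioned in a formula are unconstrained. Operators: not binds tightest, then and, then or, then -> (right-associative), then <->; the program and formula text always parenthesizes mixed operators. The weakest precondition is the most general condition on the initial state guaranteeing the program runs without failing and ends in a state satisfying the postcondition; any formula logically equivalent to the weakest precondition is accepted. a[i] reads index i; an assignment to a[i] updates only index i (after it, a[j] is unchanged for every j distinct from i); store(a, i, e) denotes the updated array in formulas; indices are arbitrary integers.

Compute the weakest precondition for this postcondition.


Working backward. After the program, the postcondition (v + 3 = -1 -> 3*p - 7 > mem[1] - 8) or (not (3*k - mem[k + 2] + 4 > 2*k - 2)) must hold; in canonical form it is (v = -4 -> 3*p > mem[1] - 1) or (not (k > mem[k + 2] - 6)).
Before mem[2] := 3*v - 6: (v = -4 -> 3*p > mem[1] - 1) or (not (k > store(mem, 2, 3*v - 6)[k + 2] - 6))
Before k := k: (v = -4 -> 3*p > mem[1] - 1) or (not (k > store(mem, 2, 3*v - 6)[k + 2] - 6))
Before skip: (v = -4 -> 3*p > mem[1] - 1) or (not (k > store(mem, 2, 3*v - 6)[k + 2] - 6))
Answer: WP = (v = -4 -> 3*p > mem[1] - 1) or (not (k > store(mem, 2, 3*v - 6)[k + 2] - 6))


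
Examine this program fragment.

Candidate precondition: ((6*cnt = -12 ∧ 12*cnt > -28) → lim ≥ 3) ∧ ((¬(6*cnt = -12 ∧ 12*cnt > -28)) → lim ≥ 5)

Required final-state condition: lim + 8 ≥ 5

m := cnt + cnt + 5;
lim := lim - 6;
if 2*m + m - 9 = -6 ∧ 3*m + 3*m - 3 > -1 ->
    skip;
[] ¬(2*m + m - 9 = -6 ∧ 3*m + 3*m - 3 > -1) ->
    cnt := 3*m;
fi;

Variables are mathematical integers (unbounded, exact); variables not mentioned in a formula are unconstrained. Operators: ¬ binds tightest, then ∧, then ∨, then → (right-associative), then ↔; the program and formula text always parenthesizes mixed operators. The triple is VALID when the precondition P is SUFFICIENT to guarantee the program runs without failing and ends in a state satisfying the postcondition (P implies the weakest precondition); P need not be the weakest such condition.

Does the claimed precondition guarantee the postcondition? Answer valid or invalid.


Working backward. After the program, the postcondition lim + 8 ≥ 5 must hold; in canonical form it is lim ≥ -3.
Then branch requires lim ≥ -3; else branch requires lim ≥ -3.
Before the if: ((3*m = 3 ∧ 6*m > 2) → lim ≥ -3) ∧ ((¬(3*m = 3 ∧ 6*m > 2)) → lim ≥ -3)
Before lim := lim - 6: ((3*m = 3 ∧ 6*m > 2) → lim ≥ 3) ∧ ((¬(3*m = 3 ∧ 6*m > 2)) → lim ≥ 3)
Before m := cnt + cnt + 5: ((6*cnt = -12 ∧ 12*cnt > -28) → lim ≥ 3) ∧ ((¬(6*cnt = -12 ∧ 12*cnt > -28)) → lim ≥ 3)
The weakest precondition is ((6*cnt = -12 ∧ 12*cnt > -28) → lim ≥ 3) ∧ ((¬(6*cnt = -12 ∧ 12*cnt > -28)) → lim ≥ 3).
Check whether ((6*cnt = -12 ∧ 12*cnt > -28) → lim ≥ 3) ∧ ((¬(6*cnt = -12 ∧ 12*cnt > -28)) → lim ≥ 5) implies it.
Every state satisfying the precondition satisfies the weakest precondition: the implication holds.
Answer: valid


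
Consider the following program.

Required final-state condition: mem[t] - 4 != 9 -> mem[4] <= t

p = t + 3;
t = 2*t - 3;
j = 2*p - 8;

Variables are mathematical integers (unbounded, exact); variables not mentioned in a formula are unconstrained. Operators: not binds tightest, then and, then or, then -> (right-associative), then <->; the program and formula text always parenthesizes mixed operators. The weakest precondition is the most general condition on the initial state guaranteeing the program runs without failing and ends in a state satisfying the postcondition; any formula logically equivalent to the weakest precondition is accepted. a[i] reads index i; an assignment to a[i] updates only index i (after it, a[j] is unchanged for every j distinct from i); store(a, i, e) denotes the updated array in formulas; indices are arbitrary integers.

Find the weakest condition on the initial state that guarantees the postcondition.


Working backward. After the program, the postcondition mem[t] - 4 != 9 -> mem[4] <= t must hold; in canonical form it is mem[t] != 13 -> mem[4] <= t.
Before j := 2*p - 8: mem[t] != 13 -> mem[4] <= t
Before t := 2*t - 3: mem[2*t - 3] != 13 -> mem[4] <= 2*t - 3
Before p := t + 3: mem[2*t - 3] != 13 -> mem[4] <= 2*t - 3
Answer: WP = mem[2*t - 3] != 13 -> mem[4] <= 2*t - 3


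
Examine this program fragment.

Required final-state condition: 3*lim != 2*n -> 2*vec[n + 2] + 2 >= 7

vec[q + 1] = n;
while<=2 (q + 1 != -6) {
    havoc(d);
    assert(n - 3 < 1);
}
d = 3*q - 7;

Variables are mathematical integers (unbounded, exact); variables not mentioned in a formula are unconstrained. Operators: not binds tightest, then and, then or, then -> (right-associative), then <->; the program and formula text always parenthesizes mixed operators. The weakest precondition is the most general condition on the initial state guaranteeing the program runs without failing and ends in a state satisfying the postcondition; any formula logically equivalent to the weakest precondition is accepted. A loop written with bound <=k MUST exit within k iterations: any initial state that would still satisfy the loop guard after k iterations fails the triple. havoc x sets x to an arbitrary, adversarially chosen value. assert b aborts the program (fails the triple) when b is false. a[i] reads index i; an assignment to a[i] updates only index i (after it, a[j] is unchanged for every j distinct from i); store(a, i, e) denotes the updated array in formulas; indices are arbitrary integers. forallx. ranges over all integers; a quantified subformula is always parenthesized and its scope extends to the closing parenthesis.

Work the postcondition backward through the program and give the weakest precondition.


Working backward. After the program, the postcondition 3*lim != 2*n -> 2*vec[n + 2] + 2 >= 7 must hold; in canonical form it is 3*lim != 2*n -> 2*vec[n + 2] >= 5.
Before d := 3*q - 7: 3*lim != 2*n -> 2*vec[n + 2] >= 5
Before the loop (bound <=2), unroll the exhaustion recursion (WP_0 = exit-now case; WP_j = one more guarded iteration, up to j = 2):
  WP_0: (not (q != -7)) and (3*lim != 2*n -> 2*vec[n + 2] >= 5)
  WP_1: (q != -7 -> (n < 4 and (not (q != -7)) and (3*lim != 2*n -> 2*vec[n + 2] >= 5))) and ((not (q != -7)) -> (3*lim != 2*n -> 2*vec[n + 2] >= 5))
  WP_2: (q != -7 -> (n < 4 and (q != -7 -> (n < 4 and (not (q != -7)) and (3*lim != 2*n -> 2*vec[n + 2] >= 5))) and ((not (q != -7)) -> (3*lim != 2*n -> 2*vec[n + 2] >= 5)))) and ((not (q != -7)) -> (3*lim != 2*n -> 2*vec[n + 2] >= 5))
So before the loop: (q != -7 -> (n < 4 and (q != -7 -> (n < 4 and (not (q != -7)) and (3*lim != 2*n -> 2*vec[n + 2] >= 5))) and ((not (q != -7)) -> (3*lim != 2*n -> 2*vec[n + 2] >= 5)))) and ((not (q != -7)) -> (3*lim != 2*n -> 2*vec[n + 2] >= 5))
Before vec[q + 1] := n: (q != -7 -> (n < 4 and (q != -7 -> (n < 4 and (not (q != -7)) and (3*lim != 2*n -> 2*store(vec, q + 1, n)[n + 2] >= 5))) and ((not (q != -7)) -> (3*lim != 2*n -> 2*store(vec, q + 1, n)[n + 2] >= 5)))) and ((not (q != -7)) -> (3*lim != 2*n -> 2*store(vec, q + 1, n)[n + 2] >= 5))
Answer: WP = (q != -7 -> (n < 4 and (q != -7 -> (n < 4 and (not (q != -7)) and (3*lim != 2*n -> 2*store(vec, q + 1, n)[n + 2] >= 5))) and ((not (q != -7)) -> (3*lim != 2*n -> 2*store(vec, q + 1, n)[n + 2] >= 5)))) and ((not (q != -7)) -> (3*lim != 2*n -> 2*store(vec, q + 1, n)[n + 2] >= 5))


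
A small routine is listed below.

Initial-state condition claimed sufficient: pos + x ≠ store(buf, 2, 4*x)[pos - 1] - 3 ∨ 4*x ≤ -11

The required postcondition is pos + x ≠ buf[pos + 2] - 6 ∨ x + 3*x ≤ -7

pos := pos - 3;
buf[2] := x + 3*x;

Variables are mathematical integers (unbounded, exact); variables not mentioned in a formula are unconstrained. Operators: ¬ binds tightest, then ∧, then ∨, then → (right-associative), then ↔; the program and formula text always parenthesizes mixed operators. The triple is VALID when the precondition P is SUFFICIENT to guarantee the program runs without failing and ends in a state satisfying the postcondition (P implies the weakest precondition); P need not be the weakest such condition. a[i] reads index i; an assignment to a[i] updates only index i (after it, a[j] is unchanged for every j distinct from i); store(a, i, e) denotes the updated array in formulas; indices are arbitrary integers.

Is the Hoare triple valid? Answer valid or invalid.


Working backward. After the program, the postcondition pos + x ≠ buf[pos + 2] - 6 ∨ x + 3*x ≤ -7 must hold; in canonical form it is pos + x ≠ buf[pos + 2] - 6 ∨ 4*x ≤ -7.
Before buf[2] := x + 3*x: pos + x ≠ store(buf, 2, 4*x)[pos + 2] - 6 ∨ 4*x ≤ -7
Before pos := pos - 3: pos + x ≠ store(buf, 2, 4*x)[pos - 1] - 3 ∨ 4*x ≤ -7
The weakest precondition is pos + x ≠ store(buf, 2, 4*x)[pos - 1] - 3 ∨ 4*x ≤ -7.
Check whether pos + x ≠ store(buf, 2, 4*x)[pos - 1] - 3 ∨ 4*x ≤ -11 implies it.
Every state satisfying the precondition satisfies the weakest precondition: the implication holds.
Answer: valid


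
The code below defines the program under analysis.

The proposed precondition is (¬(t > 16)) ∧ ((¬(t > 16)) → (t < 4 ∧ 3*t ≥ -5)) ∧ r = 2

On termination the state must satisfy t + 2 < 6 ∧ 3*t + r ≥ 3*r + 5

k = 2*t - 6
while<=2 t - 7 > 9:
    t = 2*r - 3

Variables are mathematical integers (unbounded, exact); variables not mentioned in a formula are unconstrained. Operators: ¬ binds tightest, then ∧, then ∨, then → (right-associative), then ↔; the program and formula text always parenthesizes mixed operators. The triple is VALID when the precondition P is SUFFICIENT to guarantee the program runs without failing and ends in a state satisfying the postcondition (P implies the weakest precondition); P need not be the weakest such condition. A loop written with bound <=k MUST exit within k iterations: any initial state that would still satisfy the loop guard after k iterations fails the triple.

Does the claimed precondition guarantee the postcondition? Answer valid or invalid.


Working backward. After the program, the postcondition t + 2 < 6 ∧ 3*t + r ≥ 3*r + 5 must hold; in canonical form it is t < 4 ∧ 3*t ≥ 2*r + 5.
Before the loop (bound <=2), unroll the exhaustion recursion (WP_0 = exit-now case; WP_j = one more guarded iteration, up to j = 2):
  WP_0: (¬(t > 16)) ∧ t < 4 ∧ 3*t ≥ 2*r + 5
  WP_1: (t > 16 → ((¬(2*r > 19)) ∧ 2*r < 7 ∧ 4*r ≥ 14)) ∧ ((¬(t > 16)) → (t < 4 ∧ 3*t ≥ 2*r + 5))
  WP_2: (t > 16 → ((2*r > 19 → ((¬(2*r > 19)) ∧ 2*r < 7 ∧ 4*r ≥ 14)) ∧ ((¬(2*r > 19)) → (2*r < 7 ∧ 4*r ≥ 14)))) ∧ ((¬(t > 16)) → (t < 4 ∧ 3*t ≥ 2*r + 5))
So before the loop: (t > 16 → ((2*r > 19 → ((¬(2*r > 19)) ∧ 2*r < 7 ∧ 4*r ≥ 14)) ∧ ((¬(2*r > 19)) → (2*r < 7 ∧ 4*r ≥ 14)))) ∧ ((¬(t > 16)) → (t < 4 ∧ 3*t ≥ 2*r + 5))
Before k := 2*t - 6: (t > 16 → ((2*r > 19 → ((¬(2*r > 19)) ∧ 2*r < 7 ∧ 4*r ≥ 14)) ∧ ((¬(2*r > 19)) → (2*r < 7 ∧ 4*r ≥ 14)))) ∧ ((¬(t > 16)) → (t < 4 ∧ 3*t ≥ 2*r + 5))
The weakest precondition is (t > 16 → ((2*r > 19 → ((¬(2*r > 19)) ∧ 2*r < 7 ∧ 4*r ≥ 14)) ∧ ((¬(2*r > 19)) → (2*r < 7 ∧ 4*r ≥ 14)))) ∧ ((¬(t > 16)) → (t < 4 ∧ 3*t ≥ 2*r + 5)).
Check whether (¬(t > 16)) ∧ ((¬(t > 16)) → (t < 4 ∧ 3*t ≥ -5)) ∧ r = 2 implies it.
Countermodel: at the initial state r = 2, t = -1, the precondition holds but the weakest precondition fails.
Answer: invalid


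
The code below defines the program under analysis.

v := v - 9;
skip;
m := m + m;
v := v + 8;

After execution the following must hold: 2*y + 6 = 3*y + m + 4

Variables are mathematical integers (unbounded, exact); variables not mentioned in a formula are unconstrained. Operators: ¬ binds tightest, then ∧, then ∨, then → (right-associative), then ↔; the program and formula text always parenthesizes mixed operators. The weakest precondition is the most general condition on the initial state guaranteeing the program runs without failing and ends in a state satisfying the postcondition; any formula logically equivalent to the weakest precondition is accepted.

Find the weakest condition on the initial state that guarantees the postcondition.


Working backward. After the program, the postcondition 2*y + 6 = 3*y + m + 4 must hold; in canonical form it is m + y = 2.
Before v := v + 8: m + y = 2
Before m := m + m: 2*m + y = 2
Before skip: 2*m + y = 2
Before v := v - 9: 2*m + y = 2
Answer: WP = 2*m + y = 2


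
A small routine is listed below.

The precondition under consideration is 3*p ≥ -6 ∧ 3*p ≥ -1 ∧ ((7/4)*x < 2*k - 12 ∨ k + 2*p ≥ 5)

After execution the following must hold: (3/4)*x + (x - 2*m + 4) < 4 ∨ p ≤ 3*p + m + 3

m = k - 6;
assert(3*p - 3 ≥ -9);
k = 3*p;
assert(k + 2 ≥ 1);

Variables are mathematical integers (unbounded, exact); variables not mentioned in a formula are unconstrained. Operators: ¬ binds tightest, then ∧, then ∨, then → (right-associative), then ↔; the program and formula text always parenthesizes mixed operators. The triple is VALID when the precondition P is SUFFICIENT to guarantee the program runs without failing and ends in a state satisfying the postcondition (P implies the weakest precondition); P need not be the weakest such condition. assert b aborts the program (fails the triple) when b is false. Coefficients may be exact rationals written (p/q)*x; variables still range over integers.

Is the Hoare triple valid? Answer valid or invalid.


Working backward. After the program, the postcondition (3/4)*x + (x - 2*m + 4) < 4 ∨ p ≤ 3*p + m + 3 must hold; in canonical form it is (7/4)*x < 2*m ∨ m + 2*p ≥ -3.
Before assert k + 2 ≥ 1: k ≥ -1 ∧ ((7/4)*x < 2*m ∨ m + 2*p ≥ -3)
Before k := 3*p: 3*p ≥ -1 ∧ ((7/4)*x < 2*m ∨ m + 2*p ≥ -3)
Before assert 3*p - 3 ≥ -9: 3*p ≥ -6 ∧ 3*p ≥ -1 ∧ ((7/4)*x < 2*m ∨ m + 2*p ≥ -3)
Before m := k - 6: 3*p ≥ -6 ∧ 3*p ≥ -1 ∧ ((7/4)*x < 2*k - 12 ∨ k + 2*p ≥ 3)
The weakest precondition is 3*p ≥ -6 ∧ 3*p ≥ -1 ∧ ((7/4)*x < 2*k - 12 ∨ k + 2*p ≥ 3).
Check whether 3*p ≥ -6 ∧ 3*p ≥ -1 ∧ ((7/4)*x < 2*k - 12 ∨ k + 2*p ≥ 5) implies it.
Every state satisfying the precondition satisfies the weakest precondition: the implication holds.
Answer: valid


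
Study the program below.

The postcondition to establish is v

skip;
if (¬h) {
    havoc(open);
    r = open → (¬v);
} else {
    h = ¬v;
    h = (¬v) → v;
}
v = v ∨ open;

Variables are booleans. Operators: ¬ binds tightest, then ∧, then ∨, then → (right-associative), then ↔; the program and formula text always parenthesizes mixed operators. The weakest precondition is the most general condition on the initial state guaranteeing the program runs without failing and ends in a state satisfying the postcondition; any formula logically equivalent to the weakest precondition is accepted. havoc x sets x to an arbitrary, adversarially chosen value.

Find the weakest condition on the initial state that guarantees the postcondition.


Working backward. After the program, v must hold.
Before v := v ∨ open: v ∨ open
Then branch requires v; else branch requires v ∨ open.
Before the if: ((¬h) → v) ∧ (h → (v ∨ open))
Before skip: ((¬h) → v) ∧ (h → (v ∨ open))
Answer: WP = ((¬h) → v) ∧ (h → (v ∨ open))


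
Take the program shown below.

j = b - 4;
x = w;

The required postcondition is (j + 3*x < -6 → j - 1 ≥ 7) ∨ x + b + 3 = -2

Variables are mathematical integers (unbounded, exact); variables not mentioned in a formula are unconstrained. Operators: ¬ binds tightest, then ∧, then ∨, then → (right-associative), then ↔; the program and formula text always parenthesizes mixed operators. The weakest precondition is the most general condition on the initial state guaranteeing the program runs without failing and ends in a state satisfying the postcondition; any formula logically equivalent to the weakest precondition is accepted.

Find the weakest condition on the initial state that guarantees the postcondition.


Working backward. After the program, the postcondition (j + 3*x < -6 → j - 1 ≥ 7) ∨ x + b + 3 = -2 must hold; in canonical form it is (j + 3*x < -6 → j ≥ 8) ∨ b + x = -5.
Before x := w: (j + 3*w < -6 → j ≥ 8) ∨ b + w = -5
Before j := b - 4: (b + 3*w < -2 → b ≥ 12) ∨ b + w = -5
Answer: WP = (b + 3*w < -2 → b ≥ 12) ∨ b + w = -5


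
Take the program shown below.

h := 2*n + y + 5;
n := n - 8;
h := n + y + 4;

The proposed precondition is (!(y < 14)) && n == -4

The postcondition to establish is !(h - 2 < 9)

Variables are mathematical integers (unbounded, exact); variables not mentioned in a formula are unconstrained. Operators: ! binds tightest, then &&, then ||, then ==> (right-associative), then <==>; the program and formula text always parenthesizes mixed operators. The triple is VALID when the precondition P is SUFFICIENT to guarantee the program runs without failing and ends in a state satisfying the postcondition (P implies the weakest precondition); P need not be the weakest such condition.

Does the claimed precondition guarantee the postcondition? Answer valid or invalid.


Working backward. After the program, the postcondition !(h - 2 < 9) must hold; in canonical form it is !(h < 11).
Before h := n + y + 4: !(n + y < 7)
Before n := n - 8: !(n + y < 15)
Before h := 2*n + y + 5: !(n + y < 15)
The weakest precondition is !(n + y < 15).
Check whether (!(y < 14)) && n == -4 implies it.
Countermodel: at the initial state n = -4, y = 14, the precondition holds but the weakest precondition fails.
Answer: invalid


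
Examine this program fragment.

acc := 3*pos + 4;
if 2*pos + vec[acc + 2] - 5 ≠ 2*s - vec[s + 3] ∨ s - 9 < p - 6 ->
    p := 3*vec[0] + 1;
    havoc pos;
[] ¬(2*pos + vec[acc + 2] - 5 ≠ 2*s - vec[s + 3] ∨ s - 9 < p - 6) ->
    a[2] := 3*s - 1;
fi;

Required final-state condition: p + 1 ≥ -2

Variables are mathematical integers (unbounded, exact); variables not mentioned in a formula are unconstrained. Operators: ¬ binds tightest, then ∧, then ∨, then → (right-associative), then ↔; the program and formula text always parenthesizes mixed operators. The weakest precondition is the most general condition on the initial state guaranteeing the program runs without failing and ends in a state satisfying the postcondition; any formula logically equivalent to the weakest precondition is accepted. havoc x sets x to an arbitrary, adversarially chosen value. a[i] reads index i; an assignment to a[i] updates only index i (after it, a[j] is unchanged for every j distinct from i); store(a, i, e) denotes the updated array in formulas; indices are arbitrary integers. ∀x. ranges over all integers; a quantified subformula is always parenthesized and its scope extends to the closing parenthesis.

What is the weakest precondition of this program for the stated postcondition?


Working backward. After the program, the postcondition p + 1 ≥ -2 must hold; in canonical form it is p ≥ -3.
Then branch requires 3*vec[0] ≥ -4; else branch requires p ≥ -3.
Before the if: ((vec[acc + 2] + vec[s + 3] + 2*pos ≠ 2*s + 5 ∨ s < p + 3) → 3*vec[0] ≥ -4) ∧ ((¬(vec[acc + 2] + vec[s + 3] + 2*pos ≠ 2*s + 5 ∨ s < p + 3)) → p ≥ -3)
Before acc := 3*pos + 4: ((vec[3*pos + 6] + vec[s + 3] + 2*pos ≠ 2*s + 5 ∨ s < p + 3) → 3*vec[0] ≥ -4) ∧ ((¬(vec[3*pos + 6] + vec[s + 3] + 2*pos ≠ 2*s + 5 ∨ s < p + 3)) → p ≥ -3)
Answer: WP = ((vec[3*pos + 6] + vec[s + 3] + 2*pos ≠ 2*s + 5 ∨ s < p + 3) → 3*vec[0] ≥ -4) ∧ ((¬(vec[3*pos + 6] + vec[s + 3] + 2*pos ≠ 2*s + 5 ∨ s < p + 3)) → p ≥ -3)


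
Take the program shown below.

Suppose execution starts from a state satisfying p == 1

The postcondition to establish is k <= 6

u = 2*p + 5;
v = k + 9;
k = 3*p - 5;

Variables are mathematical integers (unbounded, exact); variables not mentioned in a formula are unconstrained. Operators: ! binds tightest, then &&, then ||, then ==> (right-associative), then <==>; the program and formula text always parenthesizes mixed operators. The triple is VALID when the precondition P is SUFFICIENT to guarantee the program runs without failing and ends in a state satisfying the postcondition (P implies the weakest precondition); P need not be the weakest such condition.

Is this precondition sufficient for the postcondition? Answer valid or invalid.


Working backward. After the program, k <= 6 must hold.
Before k := 3*p - 5: 3*p <= 11
Before v := k + 9: 3*p <= 11
Before u := 2*p + 5: 3*p <= 11
The weakest precondition is 3*p <= 11.
Check whether p == 1 implies it.
Every state satisfying the precondition satisfies the weakest precondition: the implication holds.
Answer: valid


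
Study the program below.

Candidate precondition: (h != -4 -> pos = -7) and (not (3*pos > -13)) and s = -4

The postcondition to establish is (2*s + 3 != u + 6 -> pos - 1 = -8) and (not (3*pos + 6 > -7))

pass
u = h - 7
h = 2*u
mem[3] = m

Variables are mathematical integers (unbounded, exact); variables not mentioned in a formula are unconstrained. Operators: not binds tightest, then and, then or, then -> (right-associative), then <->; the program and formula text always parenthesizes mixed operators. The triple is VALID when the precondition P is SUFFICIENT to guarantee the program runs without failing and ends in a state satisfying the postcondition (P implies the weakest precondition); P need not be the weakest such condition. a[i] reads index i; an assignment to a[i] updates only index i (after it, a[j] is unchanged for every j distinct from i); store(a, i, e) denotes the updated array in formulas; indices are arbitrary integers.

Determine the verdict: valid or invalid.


Working backward. After the program, the postcondition (2*s + 3 != u + 6 -> pos - 1 = -8) and (not (3*pos + 6 > -7)) must hold; in canonical form it is (2*s != u + 3 -> pos = -7) and (not (3*pos > -13)).
Before mem[3] := m: (2*s != u + 3 -> pos = -7) and (not (3*pos > -13))
Before h := 2*u: (2*s != u + 3 -> pos = -7) and (not (3*pos > -13))
Before u := h - 7: (2*s != h - 4 -> pos = -7) and (not (3*pos > -13))
Before skip: (2*s != h - 4 -> pos = -7) and (not (3*pos > -13))
The weakest precondition is (2*s != h - 4 -> pos = -7) and (not (3*pos > -13)).
Check whether (h != -4 -> pos = -7) and (not (3*pos > -13)) and s = -4 implies it.
Every state satisfying the precondition satisfies the weakest precondition: the implication holds.
Answer: valid


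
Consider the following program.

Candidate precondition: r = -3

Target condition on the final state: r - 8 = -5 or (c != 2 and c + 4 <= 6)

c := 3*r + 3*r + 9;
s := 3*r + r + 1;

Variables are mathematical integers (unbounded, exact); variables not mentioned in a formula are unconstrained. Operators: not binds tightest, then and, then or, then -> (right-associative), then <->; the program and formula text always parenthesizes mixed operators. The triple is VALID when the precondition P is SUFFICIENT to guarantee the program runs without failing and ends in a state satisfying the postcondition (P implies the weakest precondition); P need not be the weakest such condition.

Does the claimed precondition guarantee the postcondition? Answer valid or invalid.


Working backward. After the program, the postcondition r - 8 = -5 or (c != 2 and c + 4 <= 6) must hold; in canonical form it is r = 3 or (c != 2 and c <= 2).
Before s := 3*r + r + 1: r = 3 or (c != 2 and c <= 2)
Before c := 3*r + 3*r + 9: r = 3 or (6*r != -7 and 6*r <= -7)
The weakest precondition is r = 3 or (6*r != -7 and 6*r <= -7).
Check whether r = -3 implies it.
Every state satisfying the precondition satisfies the weakest precondition: the implication holds.
Answer: valid


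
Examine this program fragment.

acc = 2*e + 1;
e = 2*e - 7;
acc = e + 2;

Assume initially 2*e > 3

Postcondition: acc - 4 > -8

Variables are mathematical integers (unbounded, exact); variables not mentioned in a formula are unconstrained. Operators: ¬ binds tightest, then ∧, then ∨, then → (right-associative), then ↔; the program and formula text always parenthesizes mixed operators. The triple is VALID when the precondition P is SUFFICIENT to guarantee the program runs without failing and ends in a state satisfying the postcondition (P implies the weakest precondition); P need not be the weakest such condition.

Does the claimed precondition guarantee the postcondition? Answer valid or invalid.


Working backward. After the program, the postcondition acc - 4 > -8 must hold; in canonical form it is acc > -4.
Before acc := e + 2: e > -6
Before e := 2*e - 7: 2*e > 1
Before acc := 2*e + 1: 2*e > 1
The weakest precondition is 2*e > 1.
Check whether 2*e > 3 implies it.
Every state satisfying the precondition satisfies the weakest precondition: the implication holds.
Answer: valid


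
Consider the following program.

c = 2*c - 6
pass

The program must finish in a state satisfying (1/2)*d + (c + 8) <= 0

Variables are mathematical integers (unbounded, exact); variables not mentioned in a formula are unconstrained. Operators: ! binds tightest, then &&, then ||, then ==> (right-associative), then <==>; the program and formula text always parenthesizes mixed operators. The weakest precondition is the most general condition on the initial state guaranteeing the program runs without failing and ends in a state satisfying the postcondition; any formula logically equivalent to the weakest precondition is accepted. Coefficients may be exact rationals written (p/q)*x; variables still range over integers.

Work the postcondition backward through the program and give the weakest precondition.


Working backward. After the program, the postcondition (1/2)*d + (c + 8) <= 0 must hold; in canonical form it is c + (1/2)*d <= -8.
Before skip: c + (1/2)*d <= -8
Before c := 2*c - 6: 2*c + (1/2)*d <= -2
Answer: WP = 2*c + (1/2)*d <= -2


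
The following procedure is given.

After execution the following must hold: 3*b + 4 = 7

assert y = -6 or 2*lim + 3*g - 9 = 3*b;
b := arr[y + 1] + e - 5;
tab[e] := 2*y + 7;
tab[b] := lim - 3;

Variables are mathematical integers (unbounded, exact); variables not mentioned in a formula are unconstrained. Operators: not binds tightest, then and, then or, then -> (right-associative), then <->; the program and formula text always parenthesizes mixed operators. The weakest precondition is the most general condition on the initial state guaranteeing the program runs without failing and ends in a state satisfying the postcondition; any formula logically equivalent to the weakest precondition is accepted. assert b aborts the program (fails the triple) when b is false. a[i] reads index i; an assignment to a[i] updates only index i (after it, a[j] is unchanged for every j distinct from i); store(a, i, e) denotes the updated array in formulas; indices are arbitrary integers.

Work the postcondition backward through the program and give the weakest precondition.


Working backward. After the program, the postcondition 3*b + 4 = 7 must hold; in canonical form it is 3*b = 3.
Before tab[b] := lim - 3: 3*b = 3
Before tab[e] := 2*y + 7: 3*b = 3
Before b := arr[y + 1] + e - 5: 3*arr[y + 1] + 3*e = 18
Before assert y = -6 or 2*lim + 3*g - 9 = 3*b: (y = -6 or 3*g + 2*lim = 3*b + 9) and 3*arr[y + 1] + 3*e = 18
Answer: WP = (y = -6 or 3*g + 2*lim = 3*b + 9) and 3*arr[y + 1] + 3*e = 18


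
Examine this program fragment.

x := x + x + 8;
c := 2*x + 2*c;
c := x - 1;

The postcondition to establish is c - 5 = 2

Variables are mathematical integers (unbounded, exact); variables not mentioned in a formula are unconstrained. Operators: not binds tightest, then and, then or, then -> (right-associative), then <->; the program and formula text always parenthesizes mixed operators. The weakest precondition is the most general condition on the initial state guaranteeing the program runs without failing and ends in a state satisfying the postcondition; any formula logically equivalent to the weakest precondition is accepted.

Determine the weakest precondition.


Working backward. After the program, the postcondition c - 5 = 2 must hold; in canonical form it is c = 7.
Before c := x - 1: x = 8
Before c := 2*x + 2*c: x = 8
Before x := x + x + 8: 2*x = 0
Answer: WP = 2*x = 0


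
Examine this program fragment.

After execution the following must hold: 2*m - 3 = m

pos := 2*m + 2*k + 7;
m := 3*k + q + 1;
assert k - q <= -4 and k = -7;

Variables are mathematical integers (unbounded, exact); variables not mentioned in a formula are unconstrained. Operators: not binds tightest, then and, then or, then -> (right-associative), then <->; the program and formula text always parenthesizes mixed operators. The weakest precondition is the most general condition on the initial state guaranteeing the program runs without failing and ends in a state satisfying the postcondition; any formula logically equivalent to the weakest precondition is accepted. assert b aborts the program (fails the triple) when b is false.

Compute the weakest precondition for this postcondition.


Working backward. After the program, the postcondition 2*m - 3 = m must hold; in canonical form it is m = 3.
Before assert k - q <= -4 and k = -7: k <= q - 4 and k = -7 and m = 3
Before m := 3*k + q + 1: k <= q - 4 and k = -7 and 3*k + q = 2
Before pos := 2*m + 2*k + 7: k <= q - 4 and k = -7 and 3*k + q = 2
Answer: WP = k <= q - 4 and k = -7 and 3*k + q = 2


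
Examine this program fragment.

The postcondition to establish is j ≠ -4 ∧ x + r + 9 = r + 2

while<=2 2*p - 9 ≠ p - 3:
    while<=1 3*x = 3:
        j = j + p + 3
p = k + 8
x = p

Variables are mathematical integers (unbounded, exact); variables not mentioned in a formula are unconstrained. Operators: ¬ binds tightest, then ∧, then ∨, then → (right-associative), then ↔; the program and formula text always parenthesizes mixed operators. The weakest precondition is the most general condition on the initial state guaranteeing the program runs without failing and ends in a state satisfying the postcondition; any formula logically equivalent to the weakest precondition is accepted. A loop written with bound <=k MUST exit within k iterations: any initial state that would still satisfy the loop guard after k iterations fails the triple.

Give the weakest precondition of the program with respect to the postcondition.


Working backward. After the program, the postcondition j ≠ -4 ∧ x + r + 9 = r + 2 must hold; in canonical form it is j ≠ -4 ∧ x = -7.
Before x := p: j ≠ -4 ∧ p = -7
Before p := k + 8: j ≠ -4 ∧ k = -15
Before the loop (bound <=2), unroll the exhaustion recursion (WP_0 = exit-now case; WP_j = one more guarded iteration, up to j = 2):
  WP_0: (¬(p ≠ 6)) ∧ j ≠ -4 ∧ k = -15
  WP_1: (p ≠ 6 → ((3*x = 3 → ((¬(3*x = 3)) ∧ (¬(p ≠ 6)) ∧ j + p ≠ -7 ∧ k = -15)) ∧ ((¬(3*x = 3)) → ((¬(p ≠ 6)) ∧ j ≠ -4 ∧ k = -15)))) ∧ ((¬(p ≠ 6)) → (j ≠ -4 ∧ k = -15))
  WP_2: (p ≠ 6 → ((3*x = 3 → ((¬(3*x = 3)) ∧ (p ≠ 6 → ((3*x = 3 → ((¬(3*x = 3)) ∧ (¬(p ≠ 6)) ∧ j + 2*p ≠ -10 ∧ k = -15)) ∧ ((¬(3*x = 3)) → ((¬(p ≠ 6)) ∧ j + p ≠ -7 ∧ k = -15)))) ∧ ((¬(p ≠ 6)) → (j + p ≠ -7 ∧ k = -15)))) ∧ ((¬(3*x = 3)) → ((p ≠ 6 → ((3*x = 3 → ((¬(3*x = 3)) ∧ (¬(p ≠ 6)) ∧ j + p ≠ -7 ∧ k = -15)) ∧ ((¬(3*x = 3)) → ((¬(p ≠ 6)) ∧ j ≠ -4 ∧ k = -15)))) ∧ ((¬(p ≠ 6)) → (j ≠ -4 ∧ k = -15)))))) ∧ ((¬(p ≠ 6)) → (j ≠ -4 ∧ k = -15))
So before the loop: (p ≠ 6 → ((3*x = 3 → ((¬(3*x = 3)) ∧ (p ≠ 6 → ((3*x = 3 → ((¬(3*x = 3)) ∧ (¬(p ≠ 6)) ∧ j + 2*p ≠ -10 ∧ k = -15)) ∧ ((¬(3*x = 3)) → ((¬(p ≠ 6)) ∧ j + p ≠ -7 ∧ k = -15)))) ∧ ((¬(p ≠ 6)) → (j + p ≠ -7 ∧ k = -15)))) ∧ ((¬(3*x = 3)) → ((p ≠ 6 → ((3*x = 3 → ((¬(3*x = 3)) ∧ (¬(p ≠ 6)) ∧ j + p ≠ -7 ∧ k = -15)) ∧ ((¬(3*x = 3)) → ((¬(p ≠ 6)) ∧ j ≠ -4 ∧ k = -15)))) ∧ ((¬(p ≠ 6)) → (j ≠ -4 ∧ k = -15)))))) ∧ ((¬(p ≠ 6)) → (j ≠ -4 ∧ k = -15))
Answer: WP = (p ≠ 6 → ((3*x = 3 → ((¬(3*x = 3)) ∧ (p ≠ 6 → ((3*x = 3 → ((¬(3*x = 3)) ∧ (¬(p ≠ 6)) ∧ j + 2*p ≠ -10 ∧ k = -15)) ∧ ((¬(3*x = 3)) → ((¬(p ≠ 6)) ∧ j + p ≠ -7 ∧ k = -15)))) ∧ ((¬(p ≠ 6)) → (j + p ≠ -7 ∧ k = -15)))) ∧ ((¬(3*x = 3)) → ((p ≠ 6 → ((3*x = 3 → ((¬(3*x = 3)) ∧ (¬(p ≠ 6)) ∧ j + p ≠ -7 ∧ k = -15)) ∧ ((¬(3*x = 3)) → ((¬(p ≠ 6)) ∧ j ≠ -4 ∧ k = -15)))) ∧ ((¬(p ≠ 6)) → (j ≠ -4 ∧ k = -15)))))) ∧ ((¬(p ≠ 6)) → (j ≠ -4 ∧ k = -15))
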